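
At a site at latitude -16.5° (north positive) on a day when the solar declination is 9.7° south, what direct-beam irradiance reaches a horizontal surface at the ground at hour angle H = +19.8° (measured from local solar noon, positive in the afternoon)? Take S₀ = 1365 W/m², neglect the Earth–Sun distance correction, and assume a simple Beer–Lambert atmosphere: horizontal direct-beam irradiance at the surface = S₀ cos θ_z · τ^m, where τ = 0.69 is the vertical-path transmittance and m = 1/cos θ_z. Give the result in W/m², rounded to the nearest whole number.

861 W/m²

cos θ_z = sin φ sin δ + cos φ cos δ cos H = (-0.2840)(-0.1685) + (0.9588)(0.9857)(0.9409) = 0.9371.
Air mass m = 1/cos θ_z = 1/0.9371 = 1.067; τ^m = 0.69^1.067 = 0.6731.
Surface direct beam = 1365 × 0.9371 × 0.6731 = 860.99 W/m².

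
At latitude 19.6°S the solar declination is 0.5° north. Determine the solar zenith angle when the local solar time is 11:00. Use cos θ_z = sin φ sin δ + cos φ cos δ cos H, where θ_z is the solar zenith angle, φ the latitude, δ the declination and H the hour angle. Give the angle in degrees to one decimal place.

24.9°

Hour angle H = 15° × (11 − 12) = -15.00°.
With φ = -19.6°, δ = 0.5°, H = -15.00°: sin φ sin δ = -0.0029, cos φ cos δ cos H = 0.9099, so cos θ_z = 0.9070.
θ_z = arccos(0.9070) = 24.91°.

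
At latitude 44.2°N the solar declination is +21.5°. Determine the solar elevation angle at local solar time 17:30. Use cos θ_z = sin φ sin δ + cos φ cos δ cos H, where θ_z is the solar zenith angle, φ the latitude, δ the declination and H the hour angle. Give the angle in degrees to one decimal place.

20.0°

Hour angle H = 15° × (17.5 − 12) = 82.50°.
cos θ_z = sin φ sin δ + cos φ cos δ cos H = (0.6972)(0.3665) + (0.7169)(0.9304)(0.1305) = 0.3426.
θ_z = arccos(0.3426) = 69.96°, so the elevation is 90° − 69.96° = 20.04°.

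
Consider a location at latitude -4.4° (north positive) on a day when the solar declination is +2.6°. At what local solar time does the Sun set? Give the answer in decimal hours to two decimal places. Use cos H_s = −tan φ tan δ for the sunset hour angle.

The sunset hour angle satisfies cos H_s = −tan φ tan δ = 0.0035, giving H_s = 89.80°.
Sunset is at 12 + H_s/15 = 12 + 5.987 = 17.987 h local solar time.

17.99 h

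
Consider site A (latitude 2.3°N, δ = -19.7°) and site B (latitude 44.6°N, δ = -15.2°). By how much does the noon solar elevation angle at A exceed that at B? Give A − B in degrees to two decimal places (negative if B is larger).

A: 90° − |2.3 − (-19.7)| = 68.00°.
B: 90° − |44.6 − (-15.2)| = 30.20°.
A − B = 68.00 − 30.20 = 37.80°.

+37.80°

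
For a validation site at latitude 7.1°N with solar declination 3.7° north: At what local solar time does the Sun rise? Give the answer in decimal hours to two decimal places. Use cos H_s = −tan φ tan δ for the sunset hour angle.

5.97 h

−tan φ tan δ = −(0.1246)(0.0647) = -0.0081; H_s = arccos(-0.0081) = 90.46°.
Sunrise is at 12 − H_s/15 = 12 − 6.031 = 5.969 h local solar time.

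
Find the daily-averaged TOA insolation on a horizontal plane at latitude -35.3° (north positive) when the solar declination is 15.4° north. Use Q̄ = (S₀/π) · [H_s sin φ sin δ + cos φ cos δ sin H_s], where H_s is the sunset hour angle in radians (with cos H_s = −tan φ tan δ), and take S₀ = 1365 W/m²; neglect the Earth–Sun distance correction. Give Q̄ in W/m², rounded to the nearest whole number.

244 W/m²

−tan φ tan δ = −(-0.7080)(0.2754) = 0.1950; H_s = arccos(0.1950) = 78.76°. In radians, H_s = 1.3746.
H_s sin φ sin δ = 1.3746 × -0.5779 × 0.2656 = -0.2110.
cos φ cos δ sin H_s = 0.8161 × 0.9641 × 0.9808 = 0.7717.
Q̄ = (1365/π) × (-0.2110 + 0.7717) = 434.49 × 0.5607 = 243.62 W/m².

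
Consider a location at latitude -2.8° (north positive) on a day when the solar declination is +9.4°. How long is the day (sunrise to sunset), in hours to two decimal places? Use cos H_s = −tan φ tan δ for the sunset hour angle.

11.94 hours

cos H_s = −tan(-2.8°) · tan(9.4°) = 0.0081, so H_s = arccos(0.0081) = 89.54°.
Day length = 2 H_s / 15° h⁻¹ = 179.08° / 15 = 11.939 h.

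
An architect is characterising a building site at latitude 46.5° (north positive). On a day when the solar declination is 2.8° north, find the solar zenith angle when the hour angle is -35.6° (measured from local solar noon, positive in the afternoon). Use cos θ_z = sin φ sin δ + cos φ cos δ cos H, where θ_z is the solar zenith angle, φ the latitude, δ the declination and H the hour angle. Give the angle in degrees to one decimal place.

53.5°

cos θ_z = sin(46.5°) sin(2.8°) + cos(46.5°) cos(2.8°) cos(-35.60°) = 0.0354 + 0.5590 = 0.5944.
θ_z = arccos(0.5944) = 53.53°.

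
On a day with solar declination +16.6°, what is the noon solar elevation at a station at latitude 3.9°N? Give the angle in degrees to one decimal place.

77.3°

At local solar noon the hour angle is zero, so the elevation is 90° − |φ − δ| = 90° − |3.9° − (16.6°)| = 90° − 12.7° = 77.3°.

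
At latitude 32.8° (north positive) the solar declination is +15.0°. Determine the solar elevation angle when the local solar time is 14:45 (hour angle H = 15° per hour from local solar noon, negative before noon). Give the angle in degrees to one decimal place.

48.6°

Hour angle H = 15° × (14.75 − 12) = 41.25°.
cos θ_z = sin φ sin δ + cos φ cos δ cos H = (0.5417)(0.2588) + (0.8406)(0.9659)(0.7518) = 0.7506.
θ_z = arccos(0.7506) = 41.36°, so the elevation is 90° − 41.36° = 48.64°.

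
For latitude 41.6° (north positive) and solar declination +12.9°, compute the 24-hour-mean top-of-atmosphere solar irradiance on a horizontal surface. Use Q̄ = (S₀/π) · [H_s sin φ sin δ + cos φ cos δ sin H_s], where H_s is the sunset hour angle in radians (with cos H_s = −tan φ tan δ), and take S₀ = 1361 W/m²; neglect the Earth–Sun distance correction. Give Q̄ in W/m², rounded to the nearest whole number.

423 W/m²

The sunset hour angle satisfies cos H_s = −tan φ tan δ = -0.2033, giving H_s = 101.73°. In radians, H_s = 1.7755.
H_s sin φ sin δ = 1.7755 × 0.6639 × 0.2233 = 0.2632.
cos φ cos δ sin H_s = 0.7478 × 0.9748 × 0.9791 = 0.7137.
Q̄ = (1361/π) × (0.2632 + 0.7137) = 433.22 × 0.9769 = 423.21 W/m².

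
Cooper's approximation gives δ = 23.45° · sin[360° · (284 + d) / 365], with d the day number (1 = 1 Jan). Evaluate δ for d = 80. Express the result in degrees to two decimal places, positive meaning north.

360 × (284 + 80) / 365 = 359.014°; sin(359.014°) = -0.0172.
δ = 23.45 × -0.0172 = -0.403° ≈ -0.40°.

-0.40°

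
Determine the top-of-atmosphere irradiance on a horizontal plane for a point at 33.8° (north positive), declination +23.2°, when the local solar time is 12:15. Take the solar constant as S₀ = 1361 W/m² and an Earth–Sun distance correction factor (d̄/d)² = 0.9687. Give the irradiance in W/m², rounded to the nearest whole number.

Hour angle H = 15° × (12.25 − 12) = 3.75°.
cos θ_z = sin φ sin δ + cos φ cos δ cos H = (0.5563)(0.3939) + (0.8310)(0.9191)(0.9979) = 0.9813.
Top-of-atmosphere irradiance = S₀ (d̄/d)² cos θ_z = 1361 × 0.9687 × 0.9813 = 1293.75 W/m².

1294 W/m²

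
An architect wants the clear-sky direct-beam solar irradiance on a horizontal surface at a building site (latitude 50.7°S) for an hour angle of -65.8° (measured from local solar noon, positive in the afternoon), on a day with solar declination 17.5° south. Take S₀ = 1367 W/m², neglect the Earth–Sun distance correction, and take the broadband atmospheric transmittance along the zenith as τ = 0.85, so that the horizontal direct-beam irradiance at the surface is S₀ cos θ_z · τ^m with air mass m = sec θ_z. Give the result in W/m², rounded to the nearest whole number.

cos θ_z = sin φ sin δ + cos φ cos δ cos H = (-0.7738)(-0.3007) + (0.6334)(0.9537)(0.4099) = 0.4803.
Air mass m = 1/cos θ_z = 1/0.4803 = 2.082; τ^m = 0.85^2.082 = 0.7129.
Surface direct beam = 1367 × 0.4803 × 0.7129 = 468.07 W/m².

468 W/m²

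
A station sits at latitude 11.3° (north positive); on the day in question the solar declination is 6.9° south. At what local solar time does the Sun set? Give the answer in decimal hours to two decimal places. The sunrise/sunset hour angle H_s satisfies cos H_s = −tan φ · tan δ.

−tan φ tan δ = −(0.1998)(-0.1210) = 0.0242; H_s = arccos(0.0242) = 88.61°.
Sunset is at 12 + H_s/15 = 12 + 5.907 = 17.907 h local solar time.

17.91 h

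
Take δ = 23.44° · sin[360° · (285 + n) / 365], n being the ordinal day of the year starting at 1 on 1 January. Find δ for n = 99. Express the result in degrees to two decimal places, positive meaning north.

+7.53°

360 × (285 + 99) / 365 = 378.740°; sin(378.740°) = 0.3213.
δ = 23.44 × 0.3213 = 7.531° ≈ +7.53°.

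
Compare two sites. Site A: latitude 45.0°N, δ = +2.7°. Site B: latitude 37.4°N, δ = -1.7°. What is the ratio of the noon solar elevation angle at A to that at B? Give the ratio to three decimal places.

0.937

A: 90° − |45.0 − (2.7)| = 47.70°.
B: 90° − |37.4 − (-1.7)| = 50.90°.
Ratio A/B = 47.7000 / 50.9000 = 0.9371.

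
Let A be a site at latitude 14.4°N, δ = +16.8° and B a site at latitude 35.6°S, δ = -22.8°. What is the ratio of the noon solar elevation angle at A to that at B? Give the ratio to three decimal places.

1.135

A: 90° − |14.4 − (16.8)| = 87.60°.
B: 90° − |-35.6 − (-22.8)| = 77.20°.
Ratio A/B = 87.6000 / 77.2000 = 1.1347.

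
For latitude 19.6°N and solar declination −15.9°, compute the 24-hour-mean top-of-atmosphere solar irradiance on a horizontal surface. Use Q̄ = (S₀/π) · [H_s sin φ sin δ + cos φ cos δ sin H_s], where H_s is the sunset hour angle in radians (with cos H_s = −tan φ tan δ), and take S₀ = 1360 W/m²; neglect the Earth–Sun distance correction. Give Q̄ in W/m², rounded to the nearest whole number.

332 W/m²

The sunset hour angle satisfies cos H_s = −tan φ tan δ = 0.1014, giving H_s = 84.18°. In radians, H_s = 1.4692.
H_s sin φ sin δ = 1.4692 × 0.3355 × -0.2740 = -0.1351.
cos φ cos δ sin H_s = 0.9421 × 0.9617 × 0.9948 = 0.9013.
Q̄ = (1360/π) × (-0.1351 + 0.9013) = 432.90 × 0.7662 = 331.69 W/m².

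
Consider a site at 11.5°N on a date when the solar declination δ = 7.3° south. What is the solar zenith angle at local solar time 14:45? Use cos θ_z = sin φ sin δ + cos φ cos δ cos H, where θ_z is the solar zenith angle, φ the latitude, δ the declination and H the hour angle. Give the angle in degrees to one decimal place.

Hour angle H = 15° × (14.75 − 12) = 41.25°.
cos θ_z = sin(11.5°) sin(-7.3°) + cos(11.5°) cos(-7.3°) cos(41.25°) = -0.0253 + 0.7308 = 0.7055.
θ_z = arccos(0.7055) = 45.13°.

45.1°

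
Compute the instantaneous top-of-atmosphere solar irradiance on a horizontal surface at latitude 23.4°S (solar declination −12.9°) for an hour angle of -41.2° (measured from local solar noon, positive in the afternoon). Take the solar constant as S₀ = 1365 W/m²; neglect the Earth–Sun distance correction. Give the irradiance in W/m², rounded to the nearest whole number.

cos θ_z = sin(-23.4°) sin(-12.9°) + cos(-23.4°) cos(-12.9°) cos(-41.20°) = 0.0887 + 0.6731 = 0.7618.
Top-of-atmosphere irradiance = S₀ cos θ_z = 1365 × 0.7618 = 1039.86 W/m².

1040 W/m²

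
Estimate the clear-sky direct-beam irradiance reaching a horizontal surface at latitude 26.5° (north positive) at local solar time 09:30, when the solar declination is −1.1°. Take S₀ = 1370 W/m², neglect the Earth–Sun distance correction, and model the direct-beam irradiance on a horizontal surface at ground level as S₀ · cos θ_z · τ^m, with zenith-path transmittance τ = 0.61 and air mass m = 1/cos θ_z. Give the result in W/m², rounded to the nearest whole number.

475 W/m²

Hour angle H = 15° × (9.5 − 12) = -37.50°.
cos θ_z = sin φ sin δ + cos φ cos δ cos H = (0.4462)(-0.0192) + (0.8949)(0.9998)(0.7934) = 0.7013.
Air mass m = 1/cos θ_z = 1/0.7013 = 1.426; τ^m = 0.61^1.426 = 0.4942.
Surface direct beam = 1370 × 0.7013 × 0.4942 = 474.82 W/m².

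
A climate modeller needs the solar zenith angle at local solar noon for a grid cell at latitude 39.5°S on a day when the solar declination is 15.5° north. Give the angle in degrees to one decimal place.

At local solar noon the hour angle is zero, so the zenith angle is |φ − δ| = |-39.5° − (15.5°)| = 55.0°.

55.0°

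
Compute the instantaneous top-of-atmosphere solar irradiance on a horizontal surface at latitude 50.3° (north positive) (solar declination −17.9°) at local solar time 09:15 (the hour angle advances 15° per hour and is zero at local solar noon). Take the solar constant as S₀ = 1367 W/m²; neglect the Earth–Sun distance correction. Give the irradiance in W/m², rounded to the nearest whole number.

Hour angle H = 15° × (9.25 − 12) = -41.25°.
With φ = 50.3°, δ = -17.9°, H = -41.25°: sin φ sin δ = -0.2365, cos φ cos δ cos H = 0.4570, so cos θ_z = 0.2205.
Top-of-atmosphere irradiance = S₀ cos θ_z = 1367 × 0.2205 = 301.42 W/m².

301 W/m²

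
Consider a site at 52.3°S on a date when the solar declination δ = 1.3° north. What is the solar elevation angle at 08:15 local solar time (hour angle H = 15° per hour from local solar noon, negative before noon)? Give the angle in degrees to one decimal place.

18.8°

Hour angle H = 15° × (8.25 − 12) = -56.25°.
With φ = -52.3°, δ = 1.3°, H = -56.25°: sin φ sin δ = -0.0180, cos φ cos δ cos H = 0.3397, so cos θ_z = 0.3217.
θ_z = arccos(0.3217) = 71.23°, so the elevation is 90° − 71.23° = 18.77°.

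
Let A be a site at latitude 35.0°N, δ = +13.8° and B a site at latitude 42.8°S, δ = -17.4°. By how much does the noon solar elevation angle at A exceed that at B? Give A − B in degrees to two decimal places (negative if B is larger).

A: 90° − |35.0 − (13.8)| = 68.80°.
B: 90° − |-42.8 − (-17.4)| = 64.60°.
A − B = 68.80 − 64.60 = 4.20°.

+4.20°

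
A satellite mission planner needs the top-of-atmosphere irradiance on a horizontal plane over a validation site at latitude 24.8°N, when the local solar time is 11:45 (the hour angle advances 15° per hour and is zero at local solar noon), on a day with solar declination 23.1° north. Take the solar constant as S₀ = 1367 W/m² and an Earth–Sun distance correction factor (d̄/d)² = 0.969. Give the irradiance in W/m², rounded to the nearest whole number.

Hour angle H = 15° × (11.75 − 12) = -3.75°.
cos θ_z = sin φ sin δ + cos φ cos δ cos H = (0.4195)(0.3923) + (0.9078)(0.9198)(0.9979) = 0.9978.
Top-of-atmosphere irradiance = S₀ (d̄/d)² cos θ_z = 1367 × 0.969 × 0.9978 = 1321.71 W/m².

1322 W/m²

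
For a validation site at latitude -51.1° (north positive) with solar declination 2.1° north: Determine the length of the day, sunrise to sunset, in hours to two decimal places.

The sunset hour angle satisfies cos H_s = −tan φ tan δ = 0.0454, giving H_s = 87.40°.
Day length = 2 H_s / 15° h⁻¹ = 174.80° / 15 = 11.653 h.

11.65 hours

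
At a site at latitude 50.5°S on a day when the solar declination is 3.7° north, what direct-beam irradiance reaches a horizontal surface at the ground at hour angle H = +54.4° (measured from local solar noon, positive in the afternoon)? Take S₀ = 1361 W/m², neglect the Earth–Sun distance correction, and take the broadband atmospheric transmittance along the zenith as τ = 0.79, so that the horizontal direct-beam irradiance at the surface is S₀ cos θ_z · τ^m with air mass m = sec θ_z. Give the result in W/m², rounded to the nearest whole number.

208 W/m²

cos θ_z = sin φ sin δ + cos φ cos δ cos H = (-0.7716)(0.0645) + (0.6361)(0.9979)(0.5821) = 0.3197.
Air mass m = 1/cos θ_z = 1/0.3197 = 3.128; τ^m = 0.79^3.128 = 0.4784.
Surface direct beam = 1361 × 0.3197 × 0.4784 = 208.16 W/m².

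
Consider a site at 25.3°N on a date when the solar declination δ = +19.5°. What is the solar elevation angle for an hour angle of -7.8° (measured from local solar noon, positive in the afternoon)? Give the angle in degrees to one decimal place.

cos θ_z = sin φ sin δ + cos φ cos δ cos H = (0.4274)(0.3338) + (0.9041)(0.9426)(0.9907) = 0.9869.
θ_z = arccos(0.9869) = 9.28°, so the elevation is 90° − 9.28° = 80.72°.

80.7°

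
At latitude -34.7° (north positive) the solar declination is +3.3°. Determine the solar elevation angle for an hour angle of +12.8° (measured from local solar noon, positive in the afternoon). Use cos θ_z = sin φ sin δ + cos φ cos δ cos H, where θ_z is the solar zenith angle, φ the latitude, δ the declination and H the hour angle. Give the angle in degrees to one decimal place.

With φ = -34.7°, δ = 3.3°, H = 12.80°: sin φ sin δ = -0.0328, cos φ cos δ cos H = 0.8004, so cos θ_z = 0.7676.
θ_z = arccos(0.7676) = 39.86°, so the elevation is 90° − 39.86° = 50.14°.

50.1°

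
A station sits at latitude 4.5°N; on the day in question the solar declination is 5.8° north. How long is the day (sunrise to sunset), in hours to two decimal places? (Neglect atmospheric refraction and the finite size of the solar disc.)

12.06 hours

cos H_s = −tan(4.5°) · tan(5.8°) = -0.0080, so H_s = arccos(-0.0080) = 90.46°.
Day length = 2 H_s / 15° h⁻¹ = 180.92° / 15 = 12.061 h.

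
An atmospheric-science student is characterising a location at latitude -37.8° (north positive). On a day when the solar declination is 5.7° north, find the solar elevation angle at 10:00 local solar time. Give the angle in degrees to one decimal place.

38.3°

Hour angle H = 15° × (10 − 12) = -30.00°.
cos θ_z = sin(-37.8°) sin(5.7°) + cos(-37.8°) cos(5.7°) cos(-30.00°) = -0.0609 + 0.6809 = 0.6200.
θ_z = arccos(0.6200) = 51.68°, so the elevation is 90° − 51.68° = 38.32°.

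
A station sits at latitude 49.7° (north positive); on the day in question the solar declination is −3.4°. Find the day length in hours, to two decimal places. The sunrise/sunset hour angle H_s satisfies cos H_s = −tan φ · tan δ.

cos H_s = −tan(49.7°) · tan(-3.4°) = 0.0701, so H_s = arccos(0.0701) = 85.98°.
Day length = 2 H_s / 15° h⁻¹ = 171.96° / 15 = 11.464 h.

11.46 hours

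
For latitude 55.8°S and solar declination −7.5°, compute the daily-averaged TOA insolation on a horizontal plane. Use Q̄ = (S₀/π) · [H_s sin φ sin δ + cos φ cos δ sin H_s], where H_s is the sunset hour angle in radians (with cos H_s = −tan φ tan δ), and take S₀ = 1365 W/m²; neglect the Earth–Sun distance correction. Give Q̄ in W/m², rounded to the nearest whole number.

The sunset hour angle satisfies cos H_s = −tan φ tan δ = -0.1937, giving H_s = 101.17°. In radians, H_s = 1.7657.
H_s sin φ sin δ = 1.7657 × -0.8271 × -0.1305 = 0.1906.
cos φ cos δ sin H_s = 0.5621 × 0.9914 × 0.9811 = 0.5467.
Q̄ = (1365/π) × (0.1906 + 0.5467) = 434.49 × 0.7373 = 320.35 W/m².

320 W/m²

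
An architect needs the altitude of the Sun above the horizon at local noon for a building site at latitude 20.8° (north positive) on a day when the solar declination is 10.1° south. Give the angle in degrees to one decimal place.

At local solar noon the hour angle is zero, so the elevation is 90° − |φ − δ| = 90° − |20.8° − (-10.1°)| = 90° − 30.9° = 59.1°.

59.1°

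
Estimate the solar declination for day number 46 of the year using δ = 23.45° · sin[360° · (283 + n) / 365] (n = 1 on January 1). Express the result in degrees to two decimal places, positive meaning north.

360 × (283 + 46) / 365 = 324.493°; sin(324.493°) = -0.5808.
δ = 23.45 × -0.5808 = -13.620° ≈ -13.62°.

-13.62°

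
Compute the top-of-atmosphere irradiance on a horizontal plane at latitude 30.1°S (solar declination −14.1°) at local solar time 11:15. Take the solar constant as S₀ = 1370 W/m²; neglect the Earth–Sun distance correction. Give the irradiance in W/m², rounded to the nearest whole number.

Hour angle H = 15° × (11.25 − 12) = -11.25°.
With φ = -30.1°, δ = -14.1°, H = -11.25°: sin φ sin δ = 0.1222, cos φ cos δ cos H = 0.8230, so cos θ_z = 0.9452.
Top-of-atmosphere irradiance = S₀ cos θ_z = 1370 × 0.9452 = 1294.92 W/m².

1295 W/m²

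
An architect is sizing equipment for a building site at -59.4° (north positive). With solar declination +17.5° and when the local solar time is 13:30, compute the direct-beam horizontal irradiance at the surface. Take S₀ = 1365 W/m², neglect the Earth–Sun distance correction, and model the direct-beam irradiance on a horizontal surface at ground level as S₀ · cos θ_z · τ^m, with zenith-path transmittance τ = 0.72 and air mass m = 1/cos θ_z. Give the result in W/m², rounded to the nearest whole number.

46 W/m²

Hour angle H = 15° × (13.5 − 12) = 22.50°.
With φ = -59.4°, δ = 17.5°, H = 22.50°: sin φ sin δ = -0.2588, cos φ cos δ cos H = 0.4485, so cos θ_z = 0.1897.
Air mass m = 1/cos θ_z = 1/0.1897 = 5.271; τ^m = 0.72^5.271 = 0.1770.
Surface direct beam = 1365 × 0.1897 × 0.1770 = 45.83 W/m².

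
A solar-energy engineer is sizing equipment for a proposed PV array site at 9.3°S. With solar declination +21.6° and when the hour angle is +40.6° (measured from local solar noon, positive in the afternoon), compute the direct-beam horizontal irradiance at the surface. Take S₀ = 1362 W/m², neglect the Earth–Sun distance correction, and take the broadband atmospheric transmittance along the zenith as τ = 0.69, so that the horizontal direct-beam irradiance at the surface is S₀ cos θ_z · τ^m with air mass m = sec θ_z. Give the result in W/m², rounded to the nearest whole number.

485 W/m²

cos θ_z = sin φ sin δ + cos φ cos δ cos H = (-0.1616)(0.3681) + (0.9869)(0.9298)(0.7593) = 0.6373.
Air mass m = 1/cos θ_z = 1/0.6373 = 1.569; τ^m = 0.69^1.569 = 0.5587.
Surface direct beam = 1362 × 0.6373 × 0.5587 = 484.95 W/m².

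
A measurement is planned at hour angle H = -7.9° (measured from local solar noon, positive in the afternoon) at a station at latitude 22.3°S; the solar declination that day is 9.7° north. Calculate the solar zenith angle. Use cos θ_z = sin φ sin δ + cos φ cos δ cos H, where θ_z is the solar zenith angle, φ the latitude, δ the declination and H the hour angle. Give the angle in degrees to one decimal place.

With φ = -22.3°, δ = 9.7°, H = -7.90°: sin φ sin δ = -0.0639, cos φ cos δ cos H = 0.9033, so cos θ_z = 0.8394.
θ_z = arccos(0.8394) = 32.92°.

32.9°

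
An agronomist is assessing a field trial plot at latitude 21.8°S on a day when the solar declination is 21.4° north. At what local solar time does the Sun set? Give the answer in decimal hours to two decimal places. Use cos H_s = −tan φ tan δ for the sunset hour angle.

cos H_s = −tan(-21.8°) · tan(21.4°) = 0.1567, so H_s = arccos(0.1567) = 80.98°.
Sunset is at 12 + H_s/15 = 12 + 5.399 = 17.399 h local solar time.

17.40 h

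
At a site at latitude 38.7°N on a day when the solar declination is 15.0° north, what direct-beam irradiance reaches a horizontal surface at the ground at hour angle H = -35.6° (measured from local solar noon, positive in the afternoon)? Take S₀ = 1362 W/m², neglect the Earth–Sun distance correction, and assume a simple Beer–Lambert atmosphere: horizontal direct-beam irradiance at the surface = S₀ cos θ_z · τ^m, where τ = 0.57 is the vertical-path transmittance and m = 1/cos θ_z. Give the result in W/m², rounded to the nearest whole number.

cos θ_z = sin(38.7°) sin(15.0°) + cos(38.7°) cos(15.0°) cos(-35.60°) = 0.1618 + 0.6129 = 0.7747.
Air mass m = 1/cos θ_z = 1/0.7747 = 1.291; τ^m = 0.57^1.291 = 0.4840.
Surface direct beam = 1362 × 0.7747 × 0.4840 = 510.69 W/m².

511 W/m²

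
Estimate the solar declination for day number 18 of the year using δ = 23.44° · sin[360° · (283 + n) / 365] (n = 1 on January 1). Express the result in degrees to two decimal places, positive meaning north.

-20.91°

360 × (283 + 18) / 365 = 296.877°; sin(296.877°) = -0.8920.
δ = 23.44 × -0.8920 = -20.908° ≈ -20.91°.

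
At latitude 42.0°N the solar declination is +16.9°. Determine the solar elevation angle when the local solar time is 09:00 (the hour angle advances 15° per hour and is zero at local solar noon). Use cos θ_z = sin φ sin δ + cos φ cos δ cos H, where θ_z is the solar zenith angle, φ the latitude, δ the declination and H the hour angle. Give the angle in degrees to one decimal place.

Hour angle H = 15° × (9 − 12) = -45.00°.
cos θ_z = sin(42.0°) sin(16.9°) + cos(42.0°) cos(16.9°) cos(-45.00°) = 0.1945 + 0.5028 = 0.6973.
θ_z = arccos(0.6973) = 45.79°, so the elevation is 90° − 45.79° = 44.21°.

44.2°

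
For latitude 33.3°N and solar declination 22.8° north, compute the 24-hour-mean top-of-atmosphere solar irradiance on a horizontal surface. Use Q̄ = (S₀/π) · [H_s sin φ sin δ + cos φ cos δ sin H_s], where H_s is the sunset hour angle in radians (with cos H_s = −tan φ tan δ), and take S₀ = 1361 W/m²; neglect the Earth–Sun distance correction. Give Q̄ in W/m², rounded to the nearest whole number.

−tan φ tan δ = −(0.6569)(0.4204) = -0.2762; H_s = arccos(-0.2762) = 106.03°. In radians, H_s = 1.8506.
H_s sin φ sin δ = 1.8506 × 0.5490 × 0.3875 = 0.3937.
cos φ cos δ sin H_s = 0.8358 × 0.9219 × 0.9611 = 0.7406.
Q̄ = (1361/π) × (0.3937 + 0.7406) = 433.22 × 1.1343 = 491.40 W/m².

491 W/m²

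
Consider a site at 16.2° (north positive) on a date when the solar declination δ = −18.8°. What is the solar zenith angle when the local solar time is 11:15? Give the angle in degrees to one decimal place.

Hour angle H = 15° × (11.25 − 12) = -11.25°.
With φ = 16.2°, δ = -18.8°, H = -11.25°: sin φ sin δ = -0.0899, cos φ cos δ cos H = 0.8916, so cos θ_z = 0.8017.
θ_z = arccos(0.8017) = 36.71°.

36.7°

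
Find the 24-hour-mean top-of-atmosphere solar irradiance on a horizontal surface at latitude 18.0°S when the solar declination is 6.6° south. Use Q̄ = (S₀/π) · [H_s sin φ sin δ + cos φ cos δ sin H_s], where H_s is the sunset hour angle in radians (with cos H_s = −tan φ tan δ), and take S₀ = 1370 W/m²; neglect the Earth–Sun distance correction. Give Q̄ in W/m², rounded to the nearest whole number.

−tan φ tan δ = −(-0.3249)(-0.1157) = -0.0376; H_s = arccos(-0.0376) = 92.15°. In radians, H_s = 1.6083.
H_s sin φ sin δ = 1.6083 × -0.3090 × -0.1149 = 0.0571.
cos φ cos δ sin H_s = 0.9511 × 0.9934 × 0.9993 = 0.9442.
Q̄ = (1370/π) × (0.0571 + 0.9442) = 436.08 × 1.0013 = 436.65 W/m².

437 W/m²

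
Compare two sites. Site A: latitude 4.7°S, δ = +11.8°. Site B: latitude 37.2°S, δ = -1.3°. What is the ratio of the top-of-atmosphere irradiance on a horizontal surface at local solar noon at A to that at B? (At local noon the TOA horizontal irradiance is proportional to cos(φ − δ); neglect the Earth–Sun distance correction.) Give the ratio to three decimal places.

1.184

A: cos θ_z = cos(-4.7° − (11.8°)) = 0.9588.
B: cos θ_z = cos(-37.2° − (-1.3°)) = 0.8100.
Ratio A/B = 0.9588 / 0.8100 = 1.1837.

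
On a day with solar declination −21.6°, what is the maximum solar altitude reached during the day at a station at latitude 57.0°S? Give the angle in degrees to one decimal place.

54.6°

At local solar noon the hour angle is zero, so the elevation is 90° − |φ − δ| = 90° − |-57.0° − (-21.6°)| = 90° − 35.4° = 54.6°.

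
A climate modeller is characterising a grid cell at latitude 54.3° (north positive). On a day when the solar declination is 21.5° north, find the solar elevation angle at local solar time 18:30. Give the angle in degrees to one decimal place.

Hour angle H = 15° × (18.5 − 12) = 97.50°.
With φ = 54.3°, δ = 21.5°, H = 97.50°: sin φ sin δ = 0.2976, cos φ cos δ cos H = -0.0709, so cos θ_z = 0.2267.
θ_z = arccos(0.2267) = 76.90°, so the elevation is 90° − 76.90° = 13.10°.

13.1°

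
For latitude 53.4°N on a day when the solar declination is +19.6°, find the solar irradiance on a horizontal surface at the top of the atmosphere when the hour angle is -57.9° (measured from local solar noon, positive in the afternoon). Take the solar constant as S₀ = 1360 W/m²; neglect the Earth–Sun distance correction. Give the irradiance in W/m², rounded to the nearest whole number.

cos θ_z = sin φ sin δ + cos φ cos δ cos H = (0.8028)(0.3355) + (0.5962)(0.9421)(0.5314) = 0.5678.
Top-of-atmosphere irradiance = S₀ cos θ_z = 1360 × 0.5678 = 772.21 W/m².

772 W/m²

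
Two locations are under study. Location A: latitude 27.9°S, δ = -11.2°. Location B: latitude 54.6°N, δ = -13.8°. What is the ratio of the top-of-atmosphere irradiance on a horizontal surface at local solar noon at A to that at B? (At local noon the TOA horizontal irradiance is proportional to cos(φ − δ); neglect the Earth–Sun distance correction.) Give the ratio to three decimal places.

A: cos θ_z = cos(-27.9° − (-11.2°)) = 0.9578.
B: cos θ_z = cos(54.6° − (-13.8°)) = 0.3681.
Ratio A/B = 0.9578 / 0.3681 = 2.6020.

2.602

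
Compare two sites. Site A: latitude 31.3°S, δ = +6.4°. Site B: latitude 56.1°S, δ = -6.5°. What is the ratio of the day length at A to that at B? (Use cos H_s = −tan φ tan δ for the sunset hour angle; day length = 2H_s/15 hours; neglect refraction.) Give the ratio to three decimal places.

0.863

A: H_s = arccos(−tan -31.3° · tan 6.4°) = 86.09°, so 2H_s/15 = 11.4787 h.
B: H_s = arccos(−tan -56.1° · tan -6.5°) = 99.76°, so 2H_s/15 = 13.3013 h.
Ratio A/B = 11.4787 / 13.3013 = 0.8630.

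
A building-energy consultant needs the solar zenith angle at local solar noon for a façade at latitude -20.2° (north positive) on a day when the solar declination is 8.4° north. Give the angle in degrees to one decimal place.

28.6°

At local solar noon the hour angle is zero, so the zenith angle is |φ − δ| = |-20.2° − (8.4°)| = 28.6°.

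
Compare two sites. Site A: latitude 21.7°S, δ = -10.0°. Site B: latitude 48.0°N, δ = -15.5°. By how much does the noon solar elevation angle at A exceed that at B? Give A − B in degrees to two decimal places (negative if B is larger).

A: 90° − |-21.7 − (-10.0)| = 78.30°.
B: 90° − |48.0 − (-15.5)| = 26.50°.
A − B = 78.30 − 26.50 = 51.80°.

+51.80°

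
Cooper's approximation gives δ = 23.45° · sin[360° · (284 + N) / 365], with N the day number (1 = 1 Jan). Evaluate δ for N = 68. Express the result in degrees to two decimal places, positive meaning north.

360 × (284 + 68) / 365 = 347.178°; sin(347.178°) = -0.2219.
δ = 23.45 × -0.2219 = -5.204° ≈ -5.20°.

-5.20°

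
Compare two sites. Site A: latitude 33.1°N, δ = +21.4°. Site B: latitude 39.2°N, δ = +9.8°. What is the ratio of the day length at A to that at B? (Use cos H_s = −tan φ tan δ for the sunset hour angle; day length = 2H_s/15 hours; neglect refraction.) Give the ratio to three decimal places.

1.068

A: H_s = arccos(−tan 33.1° · tan 21.4°) = 104.80°, so 2H_s/15 = 13.9733 h.
B: H_s = arccos(−tan 39.2° · tan 9.8°) = 98.10°, so 2H_s/15 = 13.0800 h.
Ratio A/B = 13.9733 / 13.0800 = 1.0683.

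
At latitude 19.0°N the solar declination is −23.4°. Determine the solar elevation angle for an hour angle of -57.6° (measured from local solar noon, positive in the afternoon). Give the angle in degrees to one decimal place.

With φ = 19.0°, δ = -23.4°, H = -57.60°: sin φ sin δ = -0.1293, cos φ cos δ cos H = 0.4650, so cos θ_z = 0.3357.
θ_z = arccos(0.3357) = 70.38°, so the elevation is 90° − 70.38° = 19.62°.

19.6°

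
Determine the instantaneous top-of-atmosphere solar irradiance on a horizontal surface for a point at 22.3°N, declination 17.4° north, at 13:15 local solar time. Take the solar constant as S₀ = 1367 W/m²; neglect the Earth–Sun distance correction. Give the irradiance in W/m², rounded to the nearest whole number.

Hour angle H = 15° × (13.25 − 12) = 18.75°.
cos θ_z = sin φ sin δ + cos φ cos δ cos H = (0.3795)(0.2990) + (0.9252)(0.9542)(0.9469) = 0.9494.
Top-of-atmosphere irradiance = S₀ cos θ_z = 1367 × 0.9494 = 1297.83 W/m².

1298 W/m²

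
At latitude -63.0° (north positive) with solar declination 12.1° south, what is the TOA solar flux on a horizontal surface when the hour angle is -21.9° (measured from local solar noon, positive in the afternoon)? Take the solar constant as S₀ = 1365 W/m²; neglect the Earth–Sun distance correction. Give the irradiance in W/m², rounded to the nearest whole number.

cos θ_z = sin φ sin δ + cos φ cos δ cos H = (-0.8910)(-0.2096) + (0.4540)(0.9778)(0.9278) = 0.5986.
Top-of-atmosphere irradiance = S₀ cos θ_z = 1365 × 0.5986 = 817.09 W/m².

817 W/m²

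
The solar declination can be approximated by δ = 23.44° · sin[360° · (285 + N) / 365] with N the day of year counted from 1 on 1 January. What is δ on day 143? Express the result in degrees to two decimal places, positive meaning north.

360 × (285 + 143) / 365 = 422.137°; sin(422.137°) = 0.8841.
δ = 23.44 × 0.8841 = 20.723° ≈ +20.72°.

+20.72°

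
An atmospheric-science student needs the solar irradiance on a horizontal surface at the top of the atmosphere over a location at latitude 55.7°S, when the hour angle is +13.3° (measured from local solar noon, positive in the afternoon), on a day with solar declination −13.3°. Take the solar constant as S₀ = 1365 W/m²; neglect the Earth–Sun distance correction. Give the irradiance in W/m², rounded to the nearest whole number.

cos θ_z = sin φ sin δ + cos φ cos δ cos H = (-0.8261)(-0.2300) + (0.5635)(0.9732)(0.9732) = 0.7237.
Top-of-atmosphere irradiance = S₀ cos θ_z = 1365 × 0.7237 = 987.85 W/m².

988 W/m²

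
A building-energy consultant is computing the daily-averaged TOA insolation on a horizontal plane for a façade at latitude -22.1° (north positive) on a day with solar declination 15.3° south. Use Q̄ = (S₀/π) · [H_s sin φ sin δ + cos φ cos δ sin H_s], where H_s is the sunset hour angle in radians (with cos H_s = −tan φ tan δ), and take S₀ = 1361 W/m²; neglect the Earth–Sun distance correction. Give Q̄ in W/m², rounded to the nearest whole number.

457 W/m²

The sunset hour angle satisfies cos H_s = −tan φ tan δ = -0.1111, giving H_s = 96.38°. In radians, H_s = 1.6821.
H_s sin φ sin δ = 1.6821 × -0.3762 × -0.2639 = 0.1670.
cos φ cos δ sin H_s = 0.9265 × 0.9646 × 0.9938 = 0.8882.
Q̄ = (1361/π) × (0.1670 + 0.8882) = 433.22 × 1.0552 = 457.13 W/m².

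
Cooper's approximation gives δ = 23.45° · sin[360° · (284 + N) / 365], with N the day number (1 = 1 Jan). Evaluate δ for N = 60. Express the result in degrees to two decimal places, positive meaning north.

-8.29°

360 × (284 + 60) / 365 = 339.288°; sin(339.288°) = -0.3537.
δ = 23.45 × -0.3537 = -8.294° ≈ -8.29°.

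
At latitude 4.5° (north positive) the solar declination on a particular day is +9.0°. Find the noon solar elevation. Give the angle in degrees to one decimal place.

At local solar noon the hour angle is zero, so the elevation is 90° − |φ − δ| = 90° − |4.5° − (9.0°)| = 90° − 4.5° = 85.5°.

85.5°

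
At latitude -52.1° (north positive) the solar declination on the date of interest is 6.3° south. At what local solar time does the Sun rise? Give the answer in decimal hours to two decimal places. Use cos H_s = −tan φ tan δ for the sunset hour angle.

cos H_s = −tan(-52.1°) · tan(-6.3°) = -0.1418, so H_s = arccos(-0.1418) = 98.15°.
Sunrise is at 12 − H_s/15 = 12 − 6.543 = 5.457 h local solar time.

5.46 h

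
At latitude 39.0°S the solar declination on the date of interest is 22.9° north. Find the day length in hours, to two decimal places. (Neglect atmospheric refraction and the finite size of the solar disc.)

cos H_s = −tan(-39.0°) · tan(22.9°) = 0.3421, so H_s = arccos(0.3421) = 70.00°.
Day length = 2 H_s / 15° h⁻¹ = 140.00° / 15 = 9.333 h.

9.33 hours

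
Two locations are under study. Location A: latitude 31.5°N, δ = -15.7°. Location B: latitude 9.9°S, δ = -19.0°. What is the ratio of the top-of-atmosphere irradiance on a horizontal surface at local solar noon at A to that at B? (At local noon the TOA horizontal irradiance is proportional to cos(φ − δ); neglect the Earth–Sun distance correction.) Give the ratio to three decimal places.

0.688

A: cos θ_z = cos(31.5° − (-15.7°)) = 0.6794.
B: cos θ_z = cos(-9.9° − (-19.0°)) = 0.9874.
Ratio A/B = 0.6794 / 0.9874 = 0.6881.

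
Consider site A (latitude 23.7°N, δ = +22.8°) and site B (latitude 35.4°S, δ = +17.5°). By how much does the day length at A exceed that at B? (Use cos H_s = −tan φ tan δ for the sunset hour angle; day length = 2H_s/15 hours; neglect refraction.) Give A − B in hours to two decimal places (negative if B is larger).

+3.14 h

A: H_s = arccos(−tan 23.7° · tan 22.8°) = 100.63°, so 2H_s/15 = 13.4173 h.
B: H_s = arccos(−tan -35.4° · tan 17.5°) = 77.05°, so 2H_s/15 = 10.2733 h.
A − B = 13.4173 − 10.2733 = 3.1440 h.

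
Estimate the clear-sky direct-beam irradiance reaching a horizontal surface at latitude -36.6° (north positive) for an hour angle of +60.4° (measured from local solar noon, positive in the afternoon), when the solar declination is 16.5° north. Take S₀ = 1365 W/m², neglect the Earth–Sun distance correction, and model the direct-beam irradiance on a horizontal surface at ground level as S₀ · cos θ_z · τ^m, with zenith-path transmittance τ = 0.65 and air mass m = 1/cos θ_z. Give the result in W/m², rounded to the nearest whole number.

37 W/m²

cos θ_z = sin(-36.6°) sin(16.5°) + cos(-36.6°) cos(16.5°) cos(60.40°) = -0.1693 + 0.3802 = 0.2109.
Air mass m = 1/cos θ_z = 1/0.2109 = 4.742; τ^m = 0.65^4.742 = 0.1297.
Surface direct beam = 1365 × 0.2109 × 0.1297 = 37.34 W/m².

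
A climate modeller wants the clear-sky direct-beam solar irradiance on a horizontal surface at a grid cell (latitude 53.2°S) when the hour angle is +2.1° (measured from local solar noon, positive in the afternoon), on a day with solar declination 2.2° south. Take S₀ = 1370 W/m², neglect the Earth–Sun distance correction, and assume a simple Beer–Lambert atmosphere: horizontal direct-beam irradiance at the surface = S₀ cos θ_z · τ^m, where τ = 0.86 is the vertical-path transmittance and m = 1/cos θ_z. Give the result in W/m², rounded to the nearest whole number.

cos θ_z = sin(-53.2°) sin(-2.2°) + cos(-53.2°) cos(-2.2°) cos(2.10°) = 0.0307 + 0.5982 = 0.6289.
Air mass m = 1/cos θ_z = 1/0.6289 = 1.590; τ^m = 0.86^1.590 = 0.7868.
Surface direct beam = 1370 × 0.6289 × 0.7868 = 677.90 W/m².

678 W/m²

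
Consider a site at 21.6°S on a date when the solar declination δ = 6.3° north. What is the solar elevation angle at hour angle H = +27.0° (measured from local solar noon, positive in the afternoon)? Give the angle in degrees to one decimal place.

51.5°

With φ = -21.6°, δ = 6.3°, H = 27.00°: sin φ sin δ = -0.0404, cos φ cos δ cos H = 0.8234, so cos θ_z = 0.7830.
θ_z = arccos(0.7830) = 38.46°, so the elevation is 90° − 38.46° = 51.54°.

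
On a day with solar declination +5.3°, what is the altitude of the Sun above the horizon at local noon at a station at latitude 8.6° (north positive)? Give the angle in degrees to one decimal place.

At local solar noon the hour angle is zero, so the elevation is 90° − |φ − δ| = 90° − |8.6° − (5.3°)| = 90° − 3.3° = 86.7°.

86.7°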